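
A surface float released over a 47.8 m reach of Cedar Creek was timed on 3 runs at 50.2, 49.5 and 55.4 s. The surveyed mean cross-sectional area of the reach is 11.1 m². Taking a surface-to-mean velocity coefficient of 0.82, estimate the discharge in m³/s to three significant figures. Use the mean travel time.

8.42 m³/s

t̄ = (50.2 + 49.5 + 55.4) / 3 = 51.7 s
v_surface = L / t̄ = 47.8 / 51.7 = 0.9246 m/s
v_mean = 0.82 × 0.9246 = 0.7581 m/s
Q = A × v_mean = 11.1 × 0.7581 = 8.415 m³/s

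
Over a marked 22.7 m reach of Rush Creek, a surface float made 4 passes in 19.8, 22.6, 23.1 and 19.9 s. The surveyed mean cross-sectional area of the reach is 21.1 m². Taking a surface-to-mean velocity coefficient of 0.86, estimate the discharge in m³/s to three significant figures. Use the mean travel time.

t̄ = (19.8 + 22.6 + 23.1 + 19.9) / 4 = 21.35 s
v_surface = L / t̄ = 22.7 / 21.35 = 1.063 m/s
v_mean = 0.86 × 1.063 = 0.9144 m/s
Q = A × v_mean = 21.1 × 0.9144 = 19.29 m³/s

19.3 m³/s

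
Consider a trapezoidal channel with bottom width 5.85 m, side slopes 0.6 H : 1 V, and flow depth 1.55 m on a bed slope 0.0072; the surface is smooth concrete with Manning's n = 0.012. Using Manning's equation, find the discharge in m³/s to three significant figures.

A = (b + z·y)·y = (5.85 + 0.6×1.55)×1.55 = 10.51 m²
P = b + 2y√(1+z²) = 5.85 + 2×1.55×√(1+0.6²) = 9.465 m
R = A/P = 10.51/9.465 = 1.110 m
Q = (1/n)·A·R^(2/3)·S^(1/2) = (1/0.012) × 10.51 × 1.110^(2/3) × 0.0072^(1/2) = 79.68 m³/s

79.7 m³/s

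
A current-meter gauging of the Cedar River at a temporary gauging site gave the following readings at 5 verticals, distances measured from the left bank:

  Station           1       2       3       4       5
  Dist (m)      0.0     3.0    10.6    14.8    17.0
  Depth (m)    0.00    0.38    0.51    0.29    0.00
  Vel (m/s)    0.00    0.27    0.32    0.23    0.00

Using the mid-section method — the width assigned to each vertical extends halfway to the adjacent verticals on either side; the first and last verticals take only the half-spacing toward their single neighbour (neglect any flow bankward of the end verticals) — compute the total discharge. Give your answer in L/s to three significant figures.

w_2 = (10.6 − 0.0)/2 = 5.3 m; q_2 = 0.27 × 0.38 × 5.3 = 0.5438 m³/s
w_3 = (14.8 − 3.0)/2 = 5.9 m; q_3 = 0.32 × 0.51 × 5.9 = 0.9629 m³/s
w_4 = (17.0 − 10.6)/2 = 3.2 m; q_4 = 0.23 × 0.29 × 3.2 = 0.2134 m³/s
Stations 1, 5 contribute zero (depth or velocity is 0).
Q = Σ qᵢ = 1.720 m³/s
= 1.720 × 1000 = 1720 L/s

1720 L/s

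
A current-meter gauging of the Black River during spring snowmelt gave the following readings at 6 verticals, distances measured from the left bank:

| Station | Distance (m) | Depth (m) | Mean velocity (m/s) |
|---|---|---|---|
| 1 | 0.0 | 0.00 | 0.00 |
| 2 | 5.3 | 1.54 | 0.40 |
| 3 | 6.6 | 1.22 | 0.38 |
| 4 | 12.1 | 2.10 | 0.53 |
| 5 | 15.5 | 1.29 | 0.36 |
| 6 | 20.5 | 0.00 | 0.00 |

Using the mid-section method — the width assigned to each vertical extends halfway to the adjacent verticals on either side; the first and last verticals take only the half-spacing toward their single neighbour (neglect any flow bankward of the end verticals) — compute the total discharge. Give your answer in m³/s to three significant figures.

w_2 = (6.6 − 0.0)/2 = 3.3 m; q_2 = 0.40 × 1.54 × 3.3 = 2.033 m³/s
w_3 = (12.1 − 5.3)/2 = 3.4 m; q_3 = 0.38 × 1.22 × 3.4 = 1.576 m³/s
w_4 = (15.5 − 6.6)/2 = 4.45 m; q_4 = 0.53 × 2.10 × 4.45 = 4.953 m³/s
w_5 = (20.5 − 12.1)/2 = 4.2 m; q_5 = 0.36 × 1.29 × 4.2 = 1.950 m³/s
Stations 1, 6 contribute zero (depth or velocity is 0).
Q = Σ qᵢ = 10.51 m³/s

10.5 m³/s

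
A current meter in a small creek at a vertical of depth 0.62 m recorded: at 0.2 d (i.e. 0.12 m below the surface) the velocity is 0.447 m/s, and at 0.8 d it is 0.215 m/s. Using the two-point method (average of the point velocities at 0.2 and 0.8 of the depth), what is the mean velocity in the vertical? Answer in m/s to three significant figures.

0.331 m/s

v̄ = (0.447 + 0.215) / 2 = 0.3310 m/s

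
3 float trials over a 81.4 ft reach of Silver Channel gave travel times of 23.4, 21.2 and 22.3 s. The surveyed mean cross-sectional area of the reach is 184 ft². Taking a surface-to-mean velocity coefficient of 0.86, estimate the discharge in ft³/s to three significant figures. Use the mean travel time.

578 ft³/s

t̄ = (23.4 + 21.2 + 22.3) / 3 = 22.3 s
v_surface = L / t̄ = 81.4 / 22.3 = 3.650 ft/s
v_mean = 0.86 × 3.650 = 3.139 ft/s
Q = A × v_mean = 184 × 3.139 = 577.6 ft³/s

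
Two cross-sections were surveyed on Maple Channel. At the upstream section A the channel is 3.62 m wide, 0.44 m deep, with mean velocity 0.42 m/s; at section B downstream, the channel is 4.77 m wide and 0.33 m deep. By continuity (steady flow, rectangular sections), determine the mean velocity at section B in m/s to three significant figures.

0.425 m/s

Q = A₁V₁ = (3.62×0.44) × 0.42 = 0.6690 m³/s
A₂ = 4.77 × 0.33 = 1.574 m²
V₂ = Q/A₂ = 0.6690/1.574 = 0.4250 m/s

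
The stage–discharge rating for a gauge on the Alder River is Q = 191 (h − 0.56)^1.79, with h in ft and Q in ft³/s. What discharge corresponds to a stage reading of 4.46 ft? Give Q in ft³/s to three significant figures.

2180 ft³/s

Q = 191 × (4.46 − 0.56)^1.79 = 191 × 3.9^1.79 = 2183 ft³/s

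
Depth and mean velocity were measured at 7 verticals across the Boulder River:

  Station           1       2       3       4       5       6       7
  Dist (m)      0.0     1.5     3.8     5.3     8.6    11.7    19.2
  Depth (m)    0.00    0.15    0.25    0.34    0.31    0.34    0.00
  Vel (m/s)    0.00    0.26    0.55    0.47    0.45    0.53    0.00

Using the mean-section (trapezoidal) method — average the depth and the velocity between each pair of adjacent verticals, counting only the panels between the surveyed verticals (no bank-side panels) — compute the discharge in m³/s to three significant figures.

Panel 1-2: Δb = 1.5 m, d̄ = (0.00+0.15)/2 = 0.075, v̄ = (0.00+0.26)/2 = 0.13 → q = 1.5×0.075×0.13 = 0.01463 m³/s
Panel 2-3: Δb = 2.3 m, d̄ = (0.15+0.25)/2 = 0.2, v̄ = (0.26+0.55)/2 = 0.405 → q = 2.3×0.2×0.405 = 0.1863 m³/s
Panel 3-4: Δb = 1.5 m, d̄ = (0.25+0.34)/2 = 0.295, v̄ = (0.55+0.47)/2 = 0.51 → q = 1.5×0.295×0.51 = 0.2257 m³/s
Panel 4-5: Δb = 3.3 m, d̄ = (0.34+0.31)/2 = 0.325, v̄ = (0.47+0.45)/2 = 0.46 → q = 3.3×0.325×0.46 = 0.4934 m³/s
Panel 5-6: Δb = 3.1 m, d̄ = (0.31+0.34)/2 = 0.325, v̄ = (0.45+0.53)/2 = 0.49 → q = 3.1×0.325×0.49 = 0.4937 m³/s
Panel 6-7: Δb = 7.5 m, d̄ = (0.34+0.00)/2 = 0.17, v̄ = (0.53+0.00)/2 = 0.265 → q = 7.5×0.17×0.265 = 0.3379 m³/s
Q = Σ q = 1.752 m³/s

1.75 m³/s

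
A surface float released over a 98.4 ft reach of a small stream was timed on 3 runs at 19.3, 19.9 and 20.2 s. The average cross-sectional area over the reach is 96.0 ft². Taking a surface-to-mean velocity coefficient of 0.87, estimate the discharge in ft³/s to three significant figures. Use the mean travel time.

415 ft³/s

t̄ = (19.3 + 19.9 + 20.2) / 3 = 19.8 s
v_surface = L / t̄ = 98.4 / 19.8 = 4.970 ft/s
v_mean = 0.87 × 4.970 = 4.324 ft/s
Q = A × v_mean = 96.0 × 4.324 = 415.1 ft³/s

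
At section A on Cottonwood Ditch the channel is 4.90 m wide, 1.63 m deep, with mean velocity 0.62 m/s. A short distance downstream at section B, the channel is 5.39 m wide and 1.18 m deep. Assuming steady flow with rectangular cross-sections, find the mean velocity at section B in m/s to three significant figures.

0.779 m/s

Q = A₁V₁ = (4.90×1.63) × 0.62 = 4.952 m³/s
A₂ = 5.39 × 1.18 = 6.360 m²
V₂ = Q/A₂ = 4.952/6.360 = 0.7786 m/s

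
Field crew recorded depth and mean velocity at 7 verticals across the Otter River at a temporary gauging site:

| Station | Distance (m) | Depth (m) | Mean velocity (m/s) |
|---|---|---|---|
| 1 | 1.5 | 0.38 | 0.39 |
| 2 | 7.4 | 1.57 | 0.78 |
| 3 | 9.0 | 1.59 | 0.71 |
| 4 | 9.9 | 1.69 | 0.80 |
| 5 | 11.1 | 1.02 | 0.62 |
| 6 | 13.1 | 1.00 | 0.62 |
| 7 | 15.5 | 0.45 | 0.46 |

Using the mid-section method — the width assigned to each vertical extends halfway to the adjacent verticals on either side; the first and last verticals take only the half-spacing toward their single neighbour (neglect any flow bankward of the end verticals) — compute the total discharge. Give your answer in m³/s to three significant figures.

w_1 = (7.4 − 1.5)/2 = 2.95 m; q_1 = 0.39 × 0.38 × 2.95 = 0.4372 m³/s
w_2 = (9.0 − 1.5)/2 = 3.75 m; q_2 = 0.78 × 1.57 × 3.75 = 4.592 m³/s
w_3 = (9.9 − 7.4)/2 = 1.25 m; q_3 = 0.71 × 1.59 × 1.25 = 1.411 m³/s
w_4 = (11.1 − 9.0)/2 = 1.05 m; q_4 = 0.80 × 1.69 × 1.05 = 1.420 m³/s
w_5 = (13.1 − 9.9)/2 = 1.6 m; q_5 = 0.62 × 1.02 × 1.6 = 1.012 m³/s
w_6 = (15.5 − 11.1)/2 = 2.2 m; q_6 = 0.62 × 1.00 × 2.2 = 1.364 m³/s
w_7 = (15.5 − 13.1)/2 = 1.2 m; q_7 = 0.46 × 0.45 × 1.2 = 0.2484 m³/s
Q = Σ qᵢ = 10.48 m³/s

10.5 m³/s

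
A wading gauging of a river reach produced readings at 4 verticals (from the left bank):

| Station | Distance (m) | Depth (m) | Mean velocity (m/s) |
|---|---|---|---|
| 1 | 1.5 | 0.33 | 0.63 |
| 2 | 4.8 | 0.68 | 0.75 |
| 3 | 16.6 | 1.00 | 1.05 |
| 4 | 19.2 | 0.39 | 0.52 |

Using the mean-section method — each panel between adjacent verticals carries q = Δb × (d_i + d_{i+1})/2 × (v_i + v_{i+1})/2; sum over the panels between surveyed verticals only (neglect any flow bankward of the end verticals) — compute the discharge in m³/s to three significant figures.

11.5 m³/s

Panel 1-2: Δb = 3.3 m, d̄ = (0.33+0.68)/2 = 0.505, v̄ = (0.63+0.75)/2 = 0.69 → q = 3.3×0.505×0.69 = 1.150 m³/s
Panel 2-3: Δb = 11.8 m, d̄ = (0.68+1.00)/2 = 0.84, v̄ = (0.75+1.05)/2 = 0.9 → q = 11.8×0.84×0.9 = 8.921 m³/s
Panel 3-4: Δb = 2.6 m, d̄ = (1.00+0.39)/2 = 0.695, v̄ = (1.05+0.52)/2 = 0.785 → q = 2.6×0.695×0.785 = 1.418 m³/s
Q = Σ q = 11.49 m³/s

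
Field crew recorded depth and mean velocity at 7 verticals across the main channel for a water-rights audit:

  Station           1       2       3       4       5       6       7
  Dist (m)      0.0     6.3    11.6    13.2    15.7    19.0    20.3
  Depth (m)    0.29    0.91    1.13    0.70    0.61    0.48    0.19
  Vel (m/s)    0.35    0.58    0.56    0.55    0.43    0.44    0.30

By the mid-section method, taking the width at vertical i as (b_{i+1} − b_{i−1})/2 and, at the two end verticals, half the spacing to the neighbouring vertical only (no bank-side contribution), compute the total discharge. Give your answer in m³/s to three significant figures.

7.64 m³/s

w_1 = (6.3 − 0.0)/2 = 3.15 m; q_1 = 0.35 × 0.29 × 3.15 = 0.3197 m³/s
w_2 = (11.6 − 0.0)/2 = 5.8 m; q_2 = 0.58 × 0.91 × 5.8 = 3.061 m³/s
w_3 = (13.2 − 6.3)/2 = 3.45 m; q_3 = 0.56 × 1.13 × 3.45 = 2.183 m³/s
w_4 = (15.7 − 11.6)/2 = 2.05 m; q_4 = 0.55 × 0.70 × 2.05 = 0.7893 m³/s
w_5 = (19.0 − 13.2)/2 = 2.9 m; q_5 = 0.43 × 0.61 × 2.9 = 0.7607 m³/s
w_6 = (20.3 − 15.7)/2 = 2.3 m; q_6 = 0.44 × 0.48 × 2.3 = 0.4858 m³/s
w_7 = (20.3 − 19.0)/2 = 0.65 m; q_7 = 0.30 × 0.19 × 0.65 = 0.03705 m³/s
Q = Σ qᵢ = 7.637 m³/s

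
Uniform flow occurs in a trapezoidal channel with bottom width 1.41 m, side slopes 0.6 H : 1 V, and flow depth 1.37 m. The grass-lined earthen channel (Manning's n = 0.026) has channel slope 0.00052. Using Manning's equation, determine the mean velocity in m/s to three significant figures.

0.668 m/s

A = (b + z·y)·y = (1.41 + 0.6×1.37)×1.37 = 3.058 m²
P = b + 2y√(1+z²) = 1.41 + 2×1.37×√(1+0.6²) = 4.605 m
R = A/P = 3.058/4.605 = 0.6640 m
Q = (1/n)·A·R^(2/3)·S^(1/2) = (1/0.026) × 3.058 × 0.6640^(2/3) × 0.00052^(1/2) = 2.041 m³/s
V = Q/A = 2.041/3.058 = 0.6675 m/s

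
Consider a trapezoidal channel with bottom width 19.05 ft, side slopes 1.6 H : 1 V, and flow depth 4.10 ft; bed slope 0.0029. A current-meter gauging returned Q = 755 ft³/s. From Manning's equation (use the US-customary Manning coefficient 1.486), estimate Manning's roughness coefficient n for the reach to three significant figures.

A = (b + z·y)·y = (19.05 + 1.6×4.10)×4.10 = 105.0 ft²
P = b + 2y√(1+z²) = 19.05 + 2×4.10×√(1+1.6²) = 34.52 ft
R = A/P = 105.0/34.52 = 3.042 ft
n = (1.486/Q)·A·R^(2/3)·S^(1/2) = (1.486/755) × 105.0 × 2.099 × 0.05385 = 0.02336

0.0234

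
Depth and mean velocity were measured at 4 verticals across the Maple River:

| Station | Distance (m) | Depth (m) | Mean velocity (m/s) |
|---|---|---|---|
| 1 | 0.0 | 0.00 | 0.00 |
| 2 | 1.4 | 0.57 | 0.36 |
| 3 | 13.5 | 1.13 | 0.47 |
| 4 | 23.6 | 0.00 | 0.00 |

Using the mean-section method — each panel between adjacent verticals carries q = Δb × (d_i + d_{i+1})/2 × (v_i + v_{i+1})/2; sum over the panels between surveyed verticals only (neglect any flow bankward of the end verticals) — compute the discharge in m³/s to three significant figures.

Panel 1-2: Δb = 1.4 m, d̄ = (0.00+0.57)/2 = 0.285, v̄ = (0.00+0.36)/2 = 0.18 → q = 1.4×0.285×0.18 = 0.07182 m³/s
Panel 2-3: Δb = 12.1 m, d̄ = (0.57+1.13)/2 = 0.85, v̄ = (0.36+0.47)/2 = 0.415 → q = 12.1×0.85×0.415 = 4.268 m³/s
Panel 3-4: Δb = 10.1 m, d̄ = (1.13+0.00)/2 = 0.565, v̄ = (0.47+0.00)/2 = 0.235 → q = 10.1×0.565×0.235 = 1.341 m³/s
Q = Σ q = 5.681 m³/s

5.68 m³/s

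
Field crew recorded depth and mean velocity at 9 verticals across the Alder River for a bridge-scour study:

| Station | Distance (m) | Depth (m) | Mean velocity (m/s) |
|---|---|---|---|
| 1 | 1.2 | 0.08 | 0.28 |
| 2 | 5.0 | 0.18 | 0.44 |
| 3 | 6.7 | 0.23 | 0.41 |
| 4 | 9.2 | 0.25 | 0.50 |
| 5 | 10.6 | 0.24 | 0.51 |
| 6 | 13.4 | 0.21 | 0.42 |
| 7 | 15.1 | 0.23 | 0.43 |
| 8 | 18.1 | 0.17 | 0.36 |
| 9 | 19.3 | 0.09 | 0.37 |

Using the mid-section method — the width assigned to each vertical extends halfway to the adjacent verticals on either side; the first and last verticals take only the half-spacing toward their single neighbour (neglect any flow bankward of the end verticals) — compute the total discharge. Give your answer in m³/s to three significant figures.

w_1 = (5.0 − 1.2)/2 = 1.9 m; q_1 = 0.28 × 0.08 × 1.9 = 0.04256 m³/s
w_2 = (6.7 − 1.2)/2 = 2.75 m; q_2 = 0.44 × 0.18 × 2.75 = 0.2178 m³/s
w_3 = (9.2 − 5.0)/2 = 2.1 m; q_3 = 0.41 × 0.23 × 2.1 = 0.1980 m³/s
w_4 = (10.6 − 6.7)/2 = 1.95 m; q_4 = 0.50 × 0.25 × 1.95 = 0.2438 m³/s
w_5 = (13.4 − 9.2)/2 = 2.1 m; q_5 = 0.51 × 0.24 × 2.1 = 0.2570 m³/s
w_6 = (15.1 − 10.6)/2 = 2.25 m; q_6 = 0.42 × 0.21 × 2.25 = 0.1985 m³/s
w_7 = (18.1 − 13.4)/2 = 2.35 m; q_7 = 0.43 × 0.23 × 2.35 = 0.2324 m³/s
w_8 = (19.3 − 15.1)/2 = 2.1 m; q_8 = 0.36 × 0.17 × 2.1 = 0.1285 m³/s
w_9 = (19.3 − 18.1)/2 = 0.6 m; q_9 = 0.37 × 0.09 × 0.6 = 0.01998 m³/s
Q = Σ qᵢ = 1.539 m³/s

1.54 m³/s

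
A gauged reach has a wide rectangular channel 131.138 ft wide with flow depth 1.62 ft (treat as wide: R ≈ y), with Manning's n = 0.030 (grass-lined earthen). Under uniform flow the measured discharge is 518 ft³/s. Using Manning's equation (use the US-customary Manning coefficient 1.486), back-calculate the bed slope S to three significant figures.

A = b·y = 131.138 × 1.62 = 212.4 ft²
Wide channel: R ≈ y = 1.62 ft
S = (Q·n / (1.486·A·R^(2/3)))² = (518×0.030 / (1.486×212.4×1.379))² = 0.001274

0.00127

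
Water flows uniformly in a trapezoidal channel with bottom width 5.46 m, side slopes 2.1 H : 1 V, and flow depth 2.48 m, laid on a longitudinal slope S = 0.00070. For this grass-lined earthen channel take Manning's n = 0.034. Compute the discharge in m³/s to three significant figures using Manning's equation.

27.7 m³/s

A = (b + z·y)·y = (5.46 + 2.1×2.48)×2.48 = 26.46 m²
P = b + 2y√(1+z²) = 5.46 + 2×2.48×√(1+2.1²) = 17.00 m
R = A/P = 26.46/17.00 = 1.557 m
Q = (1/n)·A·R^(2/3)·S^(1/2) = (1/0.034) × 26.46 × 1.557^(2/3) × 0.00070^(1/2) = 27.65 m³/s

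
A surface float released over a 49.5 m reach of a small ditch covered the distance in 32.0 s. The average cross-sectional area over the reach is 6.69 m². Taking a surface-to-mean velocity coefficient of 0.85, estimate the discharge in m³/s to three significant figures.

v_surface = L / t̄ = 49.5 / 32 = 1.547 m/s
v_mean = 0.85 × 1.547 = 1.315 m/s
Q = A × v_mean = 6.69 × 1.315 = 8.796 m³/s

8.80 m³/s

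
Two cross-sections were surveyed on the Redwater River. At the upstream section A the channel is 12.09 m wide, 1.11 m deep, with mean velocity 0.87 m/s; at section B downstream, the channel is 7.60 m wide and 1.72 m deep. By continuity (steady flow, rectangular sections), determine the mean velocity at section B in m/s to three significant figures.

Q = A₁V₁ = (12.09×1.11) × 0.87 = 11.68 m³/s
A₂ = 7.60 × 1.72 = 13.07 m²
V₂ = Q/A₂ = 11.68/13.07 = 0.8932 m/s

0.893 m/s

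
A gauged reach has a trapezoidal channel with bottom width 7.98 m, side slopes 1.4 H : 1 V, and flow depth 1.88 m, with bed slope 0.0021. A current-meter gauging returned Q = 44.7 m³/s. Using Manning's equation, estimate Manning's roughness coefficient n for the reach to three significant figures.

A = (b + z·y)·y = (7.98 + 1.4×1.88)×1.88 = 19.95 m²
P = b + 2y√(1+z²) = 7.98 + 2×1.88×√(1+1.4²) = 14.45 m
R = A/P = 19.95/14.45 = 1.381 m
n = (1/Q)·A·R^(2/3)·S^(1/2) = (1/44.7) × 19.95 × 1.240 × 0.04583 = 0.02536

0.0254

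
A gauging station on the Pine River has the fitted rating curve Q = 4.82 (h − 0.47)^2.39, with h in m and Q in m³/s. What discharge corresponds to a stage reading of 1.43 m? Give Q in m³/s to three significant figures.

4.37 m³/s

Q = 4.82 × (1.43 − 0.47)^2.39 = 4.82 × 0.96^2.39 = 4.372 m³/s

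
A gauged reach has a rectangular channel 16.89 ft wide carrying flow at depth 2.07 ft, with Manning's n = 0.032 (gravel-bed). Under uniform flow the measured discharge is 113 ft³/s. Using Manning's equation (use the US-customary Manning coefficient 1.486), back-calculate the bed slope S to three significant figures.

0.00246

A = b·y = 16.89 × 2.07 = 34.96 ft²
P = b + 2y = 16.89 + 2×2.07 = 21.03 ft
R = A/P = 34.96/21.03 = 1.662 ft
S = (Q·n / (1.486·A·R^(2/3)))² = (113×0.032 / (1.486×34.96×1.403))² = 0.002460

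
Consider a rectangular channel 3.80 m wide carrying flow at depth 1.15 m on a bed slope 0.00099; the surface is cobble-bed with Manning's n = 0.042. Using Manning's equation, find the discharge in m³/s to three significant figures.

2.62 m³/s

A = b·y = 3.80 × 1.15 = 4.370 m²
P = b + 2y = 3.80 + 2×1.15 = 6.100 m
R = A/P = 4.370/6.100 = 0.7164 m
Q = (1/n)·A·R^(2/3)·S^(1/2) = (1/0.042) × 4.370 × 0.7164^(2/3) × 0.00099^(1/2) = 2.621 m³/s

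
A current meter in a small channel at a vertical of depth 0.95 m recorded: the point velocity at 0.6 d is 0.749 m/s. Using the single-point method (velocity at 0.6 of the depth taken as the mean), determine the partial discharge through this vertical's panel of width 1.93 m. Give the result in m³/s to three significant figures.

1.37 m³/s

v̄ = v₀.₆ = 0.749 m/s
q = v̄ × d × w = 0.7490 × 0.95 × 1.93 = 1.373 m³/s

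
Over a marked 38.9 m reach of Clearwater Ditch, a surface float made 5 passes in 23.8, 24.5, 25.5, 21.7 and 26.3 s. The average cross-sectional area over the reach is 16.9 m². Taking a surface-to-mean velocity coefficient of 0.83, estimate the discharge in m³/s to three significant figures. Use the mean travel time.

t̄ = (23.8 + 24.5 + 25.5 + 21.7 + 26.3) / 5 = 24.36 s
v_surface = L / t̄ = 38.9 / 24.36 = 1.597 m/s
v_mean = 0.83 × 1.597 = 1.325 m/s
Q = A × v_mean = 16.9 × 1.325 = 22.40 m³/s

22.4 m³/s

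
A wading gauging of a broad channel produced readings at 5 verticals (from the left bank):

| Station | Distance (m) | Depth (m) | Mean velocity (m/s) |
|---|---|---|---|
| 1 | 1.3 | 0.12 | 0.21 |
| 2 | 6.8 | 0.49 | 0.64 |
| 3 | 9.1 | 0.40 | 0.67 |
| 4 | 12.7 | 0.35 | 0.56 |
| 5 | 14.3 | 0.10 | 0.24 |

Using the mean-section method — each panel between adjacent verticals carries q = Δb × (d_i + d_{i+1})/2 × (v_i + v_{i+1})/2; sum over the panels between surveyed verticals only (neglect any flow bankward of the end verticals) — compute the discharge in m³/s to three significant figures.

Panel 1-2: Δb = 5.5 m, d̄ = (0.12+0.49)/2 = 0.305, v̄ = (0.21+0.64)/2 = 0.425 → q = 5.5×0.305×0.425 = 0.7129 m³/s
Panel 2-3: Δb = 2.3 m, d̄ = (0.49+0.40)/2 = 0.445, v̄ = (0.64+0.67)/2 = 0.655 → q = 2.3×0.445×0.655 = 0.6704 m³/s
Panel 3-4: Δb = 3.6 m, d̄ = (0.40+0.35)/2 = 0.375, v̄ = (0.67+0.56)/2 = 0.615 → q = 3.6×0.375×0.615 = 0.8303 m³/s
Panel 4-5: Δb = 1.6 m, d̄ = (0.35+0.10)/2 = 0.225, v̄ = (0.56+0.24)/2 = 0.4 → q = 1.6×0.225×0.4 = 0.1440 m³/s
Q = Σ q = 2.358 m³/s

2.36 m³/s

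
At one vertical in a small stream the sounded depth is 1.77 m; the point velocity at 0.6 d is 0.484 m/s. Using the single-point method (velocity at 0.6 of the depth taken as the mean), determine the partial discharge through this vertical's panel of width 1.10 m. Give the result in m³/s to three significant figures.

0.942 m³/s

v̄ = v₀.₆ = 0.484 m/s
q = v̄ × d × w = 0.4840 × 1.77 × 1.10 = 0.9423 m³/s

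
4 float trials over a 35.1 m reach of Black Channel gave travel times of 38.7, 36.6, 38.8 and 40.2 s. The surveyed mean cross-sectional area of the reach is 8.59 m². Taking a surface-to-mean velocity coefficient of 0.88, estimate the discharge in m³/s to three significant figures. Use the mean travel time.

t̄ = (38.7 + 36.6 + 38.8 + 40.2) / 4 = 38.575 s
v_surface = L / t̄ = 35.1 / 38.575 = 0.9099 m/s
v_mean = 0.88 × 0.9099 = 0.8007 m/s
Q = A × v_mean = 8.59 × 0.8007 = 6.878 m³/s

6.88 m³/s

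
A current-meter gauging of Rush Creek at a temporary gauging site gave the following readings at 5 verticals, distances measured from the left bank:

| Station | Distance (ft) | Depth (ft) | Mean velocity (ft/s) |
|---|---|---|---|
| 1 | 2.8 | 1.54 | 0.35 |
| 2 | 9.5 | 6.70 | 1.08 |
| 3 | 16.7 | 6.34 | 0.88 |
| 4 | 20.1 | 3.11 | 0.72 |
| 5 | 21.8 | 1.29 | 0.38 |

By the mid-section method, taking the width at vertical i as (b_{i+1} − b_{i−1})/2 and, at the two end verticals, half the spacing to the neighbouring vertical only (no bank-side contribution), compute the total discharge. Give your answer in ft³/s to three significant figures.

w_1 = (9.5 − 2.8)/2 = 3.35 ft; q_1 = 0.35 × 1.54 × 3.35 = 1.806 ft³/s
w_2 = (16.7 − 2.8)/2 = 6.95 ft; q_2 = 1.08 × 6.70 × 6.95 = 50.29 ft³/s
w_3 = (20.1 − 9.5)/2 = 5.3 ft; q_3 = 0.88 × 6.34 × 5.3 = 29.57 ft³/s
w_4 = (21.8 − 16.7)/2 = 2.55 ft; q_4 = 0.72 × 3.11 × 2.55 = 5.710 ft³/s
w_5 = (21.8 − 20.1)/2 = 0.85 ft; q_5 = 0.38 × 1.29 × 0.85 = 0.4167 ft³/s
Q = Σ qᵢ = 87.79 ft³/s

87.8 ft³/s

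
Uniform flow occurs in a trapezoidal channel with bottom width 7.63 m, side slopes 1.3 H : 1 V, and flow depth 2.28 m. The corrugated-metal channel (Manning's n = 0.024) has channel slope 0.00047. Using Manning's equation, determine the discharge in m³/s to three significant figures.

A = (b + z·y)·y = (7.63 + 1.3×2.28)×2.28 = 24.15 m²
P = b + 2y√(1+z²) = 7.63 + 2×2.28×√(1+1.3²) = 15.11 m
R = A/P = 24.15/15.11 = 1.599 m
Q = (1/n)·A·R^(2/3)·S^(1/2) = (1/0.024) × 24.15 × 1.599^(2/3) × 0.00047^(1/2) = 29.83 m³/s

29.8 m³/s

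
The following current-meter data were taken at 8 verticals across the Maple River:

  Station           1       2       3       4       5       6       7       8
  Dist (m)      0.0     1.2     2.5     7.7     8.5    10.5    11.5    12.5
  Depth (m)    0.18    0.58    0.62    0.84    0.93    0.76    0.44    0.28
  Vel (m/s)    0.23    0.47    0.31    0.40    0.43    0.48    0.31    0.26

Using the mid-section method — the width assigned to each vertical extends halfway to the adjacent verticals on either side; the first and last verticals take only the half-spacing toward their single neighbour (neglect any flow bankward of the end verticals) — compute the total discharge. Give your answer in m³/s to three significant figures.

3.28 m³/s

w_1 = (1.2 − 0.0)/2 = 0.6 m; q_1 = 0.23 × 0.18 × 0.6 = 0.02484 m³/s
w_2 = (2.5 − 0.0)/2 = 1.25 m; q_2 = 0.47 × 0.58 × 1.25 = 0.3408 m³/s
w_3 = (7.7 − 1.2)/2 = 3.25 m; q_3 = 0.31 × 0.62 × 3.25 = 0.6247 m³/s
w_4 = (8.5 − 2.5)/2 = 3 m; q_4 = 0.40 × 0.84 × 3 = 1.008 m³/s
w_5 = (10.5 − 7.7)/2 = 1.4 m; q_5 = 0.43 × 0.93 × 1.4 = 0.5599 m³/s
w_6 = (11.5 − 8.5)/2 = 1.5 m; q_6 = 0.48 × 0.76 × 1.5 = 0.5472 m³/s
w_7 = (12.5 − 10.5)/2 = 1 m; q_7 = 0.31 × 0.44 × 1 = 0.1364 m³/s
w_8 = (12.5 − 11.5)/2 = 0.5 m; q_8 = 0.26 × 0.28 × 0.5 = 0.03640 m³/s
Q = Σ qᵢ = 3.278 m³/s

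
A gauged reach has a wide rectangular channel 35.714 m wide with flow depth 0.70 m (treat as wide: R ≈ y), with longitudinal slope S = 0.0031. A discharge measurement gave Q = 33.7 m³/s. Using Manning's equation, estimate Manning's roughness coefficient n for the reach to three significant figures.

0.0326

A = b·y = 35.714 × 0.70 = 25.00 m²
Wide channel: R ≈ y = 0.70 m
n = (1/Q)·A·R^(2/3)·S^(1/2) = (1/33.7) × 25.00 × 0.7884 × 0.05568 = 0.03256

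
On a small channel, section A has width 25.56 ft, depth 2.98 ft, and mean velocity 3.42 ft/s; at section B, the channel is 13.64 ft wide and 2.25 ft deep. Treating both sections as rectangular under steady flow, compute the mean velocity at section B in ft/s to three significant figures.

8.49 ft/s

Q = A₁V₁ = (25.56×2.98) × 3.42 = 260.5 ft³/s
A₂ = 13.64 × 2.25 = 30.69 ft²
V₂ = Q/A₂ = 260.5/30.69 = 8.488 ft/s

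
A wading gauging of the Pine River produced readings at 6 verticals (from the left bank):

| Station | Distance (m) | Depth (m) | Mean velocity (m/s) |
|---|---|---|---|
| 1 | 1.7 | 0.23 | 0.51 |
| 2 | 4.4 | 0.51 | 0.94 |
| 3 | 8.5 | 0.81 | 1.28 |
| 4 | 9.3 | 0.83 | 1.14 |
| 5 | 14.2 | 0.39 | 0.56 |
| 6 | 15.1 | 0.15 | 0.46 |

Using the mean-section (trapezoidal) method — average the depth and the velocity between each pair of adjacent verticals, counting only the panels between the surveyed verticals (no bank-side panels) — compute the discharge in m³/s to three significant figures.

Panel 1-2: Δb = 2.7 m, d̄ = (0.23+0.51)/2 = 0.37, v̄ = (0.51+0.94)/2 = 0.725 → q = 2.7×0.37×0.725 = 0.7243 m³/s
Panel 2-3: Δb = 4.1 m, d̄ = (0.51+0.81)/2 = 0.66, v̄ = (0.94+1.28)/2 = 1.11 → q = 4.1×0.66×1.11 = 3.004 m³/s
Panel 3-4: Δb = 0.8 m, d̄ = (0.81+0.83)/2 = 0.82, v̄ = (1.28+1.14)/2 = 1.21 → q = 0.8×0.82×1.21 = 0.7938 m³/s
Panel 4-5: Δb = 4.9 m, d̄ = (0.83+0.39)/2 = 0.61, v̄ = (1.14+0.56)/2 = 0.85 → q = 4.9×0.61×0.85 = 2.541 m³/s
Panel 5-6: Δb = 0.9 m, d̄ = (0.39+0.15)/2 = 0.27, v̄ = (0.56+0.46)/2 = 0.51 → q = 0.9×0.27×0.51 = 0.1239 m³/s
Q = Σ q = 7.186 m³/s

7.19 m³/s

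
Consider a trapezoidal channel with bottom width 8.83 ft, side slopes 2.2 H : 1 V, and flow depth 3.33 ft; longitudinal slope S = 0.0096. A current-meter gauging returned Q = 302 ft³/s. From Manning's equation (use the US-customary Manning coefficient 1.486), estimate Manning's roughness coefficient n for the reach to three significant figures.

0.0433

A = (b + z·y)·y = (8.83 + 2.2×3.33)×3.33 = 53.80 ft²
P = b + 2y√(1+z²) = 8.83 + 2×3.33×√(1+2.2²) = 24.92 ft
R = A/P = 53.80/24.92 = 2.158 ft
n = (1.486/Q)·A·R^(2/3)·S^(1/2) = (1.486/302) × 53.80 × 1.670 × 0.09798 = 0.04332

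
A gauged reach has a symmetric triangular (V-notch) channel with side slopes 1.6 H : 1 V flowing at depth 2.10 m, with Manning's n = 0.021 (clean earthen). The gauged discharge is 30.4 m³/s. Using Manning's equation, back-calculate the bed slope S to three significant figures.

A = z·y² = 1.6×2.10² = 7.056 m²
P = 2y√(1+z²) = 2×2.10×√(1+1.6²) = 7.925 m
R = A/P = 7.056/7.925 = 0.8904 m
S = (Q·n / (1·A·R^(2/3)))² = (30.4×0.021 / (1×7.056×0.9255))² = 0.009556

0.00956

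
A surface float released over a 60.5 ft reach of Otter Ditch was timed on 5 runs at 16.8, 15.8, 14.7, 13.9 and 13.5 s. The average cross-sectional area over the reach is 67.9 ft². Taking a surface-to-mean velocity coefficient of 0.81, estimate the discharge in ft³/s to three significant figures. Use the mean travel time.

t̄ = (16.8 + 15.8 + 14.7 + 13.9 + 13.5) / 5 = 14.94 s
v_surface = L / t̄ = 60.5 / 14.94 = 4.050 ft/s
v_mean = 0.81 × 4.050 = 3.280 ft/s
Q = A × v_mean = 67.9 × 3.280 = 222.7 ft³/s

223 ft³/s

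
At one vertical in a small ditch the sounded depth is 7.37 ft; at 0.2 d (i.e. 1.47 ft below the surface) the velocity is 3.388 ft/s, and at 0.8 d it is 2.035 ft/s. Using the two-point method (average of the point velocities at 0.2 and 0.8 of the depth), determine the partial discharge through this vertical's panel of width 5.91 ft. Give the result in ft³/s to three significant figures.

118 ft³/s

v̄ = (3.388 + 2.035) / 2 = 2.712 ft/s
q = v̄ × d × w = 2.712 × 7.37 × 5.91 = 118.1 ft³/s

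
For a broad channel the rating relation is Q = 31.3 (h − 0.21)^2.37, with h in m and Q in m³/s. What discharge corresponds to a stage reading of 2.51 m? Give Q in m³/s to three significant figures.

Q = 31.3 × (2.51 − 0.21)^2.37 = 31.3 × 2.3^2.37 = 225.3 m³/s

225 m³/s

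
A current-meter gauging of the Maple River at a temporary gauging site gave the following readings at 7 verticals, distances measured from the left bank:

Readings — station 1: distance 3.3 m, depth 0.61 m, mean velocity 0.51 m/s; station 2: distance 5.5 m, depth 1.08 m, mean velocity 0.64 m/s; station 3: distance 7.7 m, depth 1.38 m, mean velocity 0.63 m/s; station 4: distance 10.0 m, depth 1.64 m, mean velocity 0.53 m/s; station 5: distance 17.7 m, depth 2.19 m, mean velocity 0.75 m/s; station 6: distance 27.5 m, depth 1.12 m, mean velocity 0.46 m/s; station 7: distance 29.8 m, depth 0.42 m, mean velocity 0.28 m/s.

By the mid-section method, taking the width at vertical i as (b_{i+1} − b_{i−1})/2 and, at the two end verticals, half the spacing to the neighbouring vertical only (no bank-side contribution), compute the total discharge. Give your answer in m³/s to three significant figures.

25.8 m³/s

w_1 = (5.5 − 3.3)/2 = 1.1 m; q_1 = 0.51 × 0.61 × 1.1 = 0.3422 m³/s
w_2 = (7.7 − 3.3)/2 = 2.2 m; q_2 = 0.64 × 1.08 × 2.2 = 1.521 m³/s
w_3 = (10.0 − 5.5)/2 = 2.25 m; q_3 = 0.63 × 1.38 × 2.25 = 1.956 m³/s
w_4 = (17.7 − 7.7)/2 = 5 m; q_4 = 0.53 × 1.64 × 5 = 4.346 m³/s
w_5 = (27.5 − 10.0)/2 = 8.75 m; q_5 = 0.75 × 2.19 × 8.75 = 14.37 m³/s
w_6 = (29.8 − 17.7)/2 = 6.05 m; q_6 = 0.46 × 1.12 × 6.05 = 3.117 m³/s
w_7 = (29.8 − 27.5)/2 = 1.15 m; q_7 = 0.28 × 0.42 × 1.15 = 0.1352 m³/s
Q = Σ qᵢ = 25.79 m³/s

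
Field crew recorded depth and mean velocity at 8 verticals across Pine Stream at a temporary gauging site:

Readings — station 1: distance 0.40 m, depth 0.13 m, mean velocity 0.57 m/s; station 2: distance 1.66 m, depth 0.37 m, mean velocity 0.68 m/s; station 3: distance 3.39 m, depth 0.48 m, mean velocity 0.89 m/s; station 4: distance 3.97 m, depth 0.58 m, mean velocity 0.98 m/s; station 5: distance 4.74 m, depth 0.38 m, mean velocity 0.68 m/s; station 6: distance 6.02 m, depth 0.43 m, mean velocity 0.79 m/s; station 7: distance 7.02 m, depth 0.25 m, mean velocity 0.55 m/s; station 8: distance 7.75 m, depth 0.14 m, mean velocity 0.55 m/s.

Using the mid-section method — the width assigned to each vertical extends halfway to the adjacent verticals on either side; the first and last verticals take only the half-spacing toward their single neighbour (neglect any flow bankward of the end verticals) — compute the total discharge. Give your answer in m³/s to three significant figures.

2.10 m³/s

w_1 = (1.66 − 0.40)/2 = 0.63 m; q_1 = 0.57 × 0.13 × 0.63 = 0.04668 m³/s
w_2 = (3.39 − 0.40)/2 = 1.495 m; q_2 = 0.68 × 0.37 × 1.495 = 0.3761 m³/s
w_3 = (3.97 − 1.66)/2 = 1.155 m; q_3 = 0.89 × 0.48 × 1.155 = 0.4934 m³/s
w_4 = (4.74 − 3.39)/2 = 0.675 m; q_4 = 0.98 × 0.58 × 0.675 = 0.3837 m³/s
w_5 = (6.02 − 3.97)/2 = 1.025 m; q_5 = 0.68 × 0.38 × 1.025 = 0.2649 m³/s
w_6 = (7.02 − 4.74)/2 = 1.14 m; q_6 = 0.79 × 0.43 × 1.14 = 0.3873 m³/s
w_7 = (7.75 − 6.02)/2 = 0.865 m; q_7 = 0.55 × 0.25 × 0.865 = 0.1189 m³/s
w_8 = (7.75 − 7.02)/2 = 0.365 m; q_8 = 0.55 × 0.14 × 0.365 = 0.02811 m³/s
Q = Σ qᵢ = 2.099 m³/s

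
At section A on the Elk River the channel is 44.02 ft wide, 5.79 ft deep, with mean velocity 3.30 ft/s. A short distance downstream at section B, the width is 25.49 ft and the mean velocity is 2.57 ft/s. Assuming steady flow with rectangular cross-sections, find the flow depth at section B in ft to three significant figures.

Q = A₁V₁ = (44.02×5.79) × 3.30 = 841.1 ft³/s
d₂ = Q/(b₂ V₂) = 841.1/(25.49×2.57) = 12.84 ft

12.8 ft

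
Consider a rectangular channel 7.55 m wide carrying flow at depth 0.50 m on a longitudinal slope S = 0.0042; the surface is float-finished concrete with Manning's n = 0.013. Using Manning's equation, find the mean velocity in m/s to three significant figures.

2.89 m/s

A = b·y = 7.55 × 0.50 = 3.775 m²
P = b + 2y = 7.55 + 2×0.50 = 8.550 m
R = A/P = 3.775/8.550 = 0.4415 m
Q = (1/n)·A·R^(2/3)·S^(1/2) = (1/0.013) × 3.775 × 0.4415^(2/3) × 0.0042^(1/2) = 10.91 m³/s
V = Q/A = 10.91/3.775 = 2.891 m/s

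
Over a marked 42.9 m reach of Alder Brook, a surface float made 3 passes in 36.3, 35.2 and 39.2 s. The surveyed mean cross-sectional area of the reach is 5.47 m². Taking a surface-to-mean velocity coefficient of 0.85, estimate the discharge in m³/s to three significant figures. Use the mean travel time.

t̄ = (36.3 + 35.2 + 39.2) / 3 = 36.9 s
v_surface = L / t̄ = 42.9 / 36.9 = 1.163 m/s
v_mean = 0.85 × 1.163 = 0.9882 m/s
Q = A × v_mean = 5.47 × 0.9882 = 5.406 m³/s

5.41 m³/s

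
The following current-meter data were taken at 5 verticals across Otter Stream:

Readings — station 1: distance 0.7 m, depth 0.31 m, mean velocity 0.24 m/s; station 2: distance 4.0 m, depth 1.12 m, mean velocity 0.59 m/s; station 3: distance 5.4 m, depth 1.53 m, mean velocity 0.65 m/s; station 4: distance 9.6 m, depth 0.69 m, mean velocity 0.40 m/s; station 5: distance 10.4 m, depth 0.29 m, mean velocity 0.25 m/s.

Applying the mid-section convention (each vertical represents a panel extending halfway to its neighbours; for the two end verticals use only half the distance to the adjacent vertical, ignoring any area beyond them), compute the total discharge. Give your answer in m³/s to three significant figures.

w_1 = (4.0 − 0.7)/2 = 1.65 m; q_1 = 0.24 × 0.31 × 1.65 = 0.1228 m³/s
w_2 = (5.4 − 0.7)/2 = 2.35 m; q_2 = 0.59 × 1.12 × 2.35 = 1.553 m³/s
w_3 = (9.6 − 4.0)/2 = 2.8 m; q_3 = 0.65 × 1.53 × 2.8 = 2.785 m³/s
w_4 = (10.4 − 5.4)/2 = 2.5 m; q_4 = 0.40 × 0.69 × 2.5 = 0.6900 m³/s
w_5 = (10.4 − 9.6)/2 = 0.4 m; q_5 = 0.25 × 0.29 × 0.4 = 0.02900 m³/s
Q = Σ qᵢ = 5.179 m³/s

5.18 m³/s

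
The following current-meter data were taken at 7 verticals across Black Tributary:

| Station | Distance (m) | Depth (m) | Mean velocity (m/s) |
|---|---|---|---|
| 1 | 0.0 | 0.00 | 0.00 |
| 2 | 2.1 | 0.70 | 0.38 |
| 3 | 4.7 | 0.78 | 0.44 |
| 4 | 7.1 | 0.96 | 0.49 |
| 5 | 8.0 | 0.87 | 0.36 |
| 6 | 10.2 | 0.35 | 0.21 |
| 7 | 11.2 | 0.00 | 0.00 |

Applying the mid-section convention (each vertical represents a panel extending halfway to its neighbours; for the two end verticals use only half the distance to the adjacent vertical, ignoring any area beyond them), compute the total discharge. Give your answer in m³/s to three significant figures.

w_2 = (4.7 − 0.0)/2 = 2.35 m; q_2 = 0.38 × 0.70 × 2.35 = 0.6251 m³/s
w_3 = (7.1 − 2.1)/2 = 2.5 m; q_3 = 0.44 × 0.78 × 2.5 = 0.8580 m³/s
w_4 = (8.0 − 4.7)/2 = 1.65 m; q_4 = 0.49 × 0.96 × 1.65 = 0.7762 m³/s
w_5 = (10.2 − 7.1)/2 = 1.55 m; q_5 = 0.36 × 0.87 × 1.55 = 0.4855 m³/s
w_6 = (11.2 − 8.0)/2 = 1.6 m; q_6 = 0.21 × 0.35 × 1.6 = 0.1176 m³/s
Stations 1, 7 contribute zero (depth or velocity is 0).
Q = Σ qᵢ = 2.862 m³/s

2.86 m³/s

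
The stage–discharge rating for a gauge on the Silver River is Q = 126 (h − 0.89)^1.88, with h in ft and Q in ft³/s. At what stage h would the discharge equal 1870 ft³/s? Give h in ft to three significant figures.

h − h₀ = (Q/C)^(1/b) = (1870/126)^(1/1.88) = 4.199 ft
h = 0.89 + 4.199 = 5.089 ft

5.09 ft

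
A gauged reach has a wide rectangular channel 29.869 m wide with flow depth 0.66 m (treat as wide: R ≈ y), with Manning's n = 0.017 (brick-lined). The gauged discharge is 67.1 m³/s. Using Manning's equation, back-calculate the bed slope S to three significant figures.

0.00583

A = b·y = 29.869 × 0.66 = 19.71 m²
Wide channel: R ≈ y = 0.66 m
S = (Q·n / (1·A·R^(2/3)))² = (67.1×0.017 / (1×19.71×0.7580))² = 0.005827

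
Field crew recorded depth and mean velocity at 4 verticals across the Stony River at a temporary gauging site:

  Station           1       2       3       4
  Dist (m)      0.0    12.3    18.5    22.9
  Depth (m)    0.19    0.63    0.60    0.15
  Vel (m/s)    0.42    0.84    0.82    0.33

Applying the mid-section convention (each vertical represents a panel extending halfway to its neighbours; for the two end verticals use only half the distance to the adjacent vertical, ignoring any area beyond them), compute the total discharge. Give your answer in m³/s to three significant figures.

8.10 m³/s

w_1 = (12.3 − 0.0)/2 = 6.15 m; q_1 = 0.42 × 0.19 × 6.15 = 0.4908 m³/s
w_2 = (18.5 − 0.0)/2 = 9.25 m; q_2 = 0.84 × 0.63 × 9.25 = 4.895 m³/s
w_3 = (22.9 − 12.3)/2 = 5.3 m; q_3 = 0.82 × 0.60 × 5.3 = 2.608 m³/s
w_4 = (22.9 − 18.5)/2 = 2.2 m; q_4 = 0.33 × 0.15 × 2.2 = 0.1089 m³/s
Q = Σ qᵢ = 8.102 m³/s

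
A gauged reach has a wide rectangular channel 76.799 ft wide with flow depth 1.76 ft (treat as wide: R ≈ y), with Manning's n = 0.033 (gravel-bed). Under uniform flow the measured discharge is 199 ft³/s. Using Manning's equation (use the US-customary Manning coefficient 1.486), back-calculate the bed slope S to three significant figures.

A = b·y = 76.799 × 1.76 = 135.2 ft²
Wide channel: R ≈ y = 1.76 ft
S = (Q·n / (1.486·A·R^(2/3)))² = (199×0.033 / (1.486×135.2×1.458))² = 0.0005030

0.000503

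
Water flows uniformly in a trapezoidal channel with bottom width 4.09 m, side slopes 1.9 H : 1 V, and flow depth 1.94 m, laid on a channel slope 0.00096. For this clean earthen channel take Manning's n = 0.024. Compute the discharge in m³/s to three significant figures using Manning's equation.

22.2 m³/s

A = (b + z·y)·y = (4.09 + 1.9×1.94)×1.94 = 15.09 m²
P = b + 2y√(1+z²) = 4.09 + 2×1.94×√(1+1.9²) = 12.42 m
R = A/P = 15.09/12.42 = 1.215 m
Q = (1/n)·A·R^(2/3)·S^(1/2) = (1/0.024) × 15.09 × 1.215^(2/3) × 0.00096^(1/2) = 22.17 m³/s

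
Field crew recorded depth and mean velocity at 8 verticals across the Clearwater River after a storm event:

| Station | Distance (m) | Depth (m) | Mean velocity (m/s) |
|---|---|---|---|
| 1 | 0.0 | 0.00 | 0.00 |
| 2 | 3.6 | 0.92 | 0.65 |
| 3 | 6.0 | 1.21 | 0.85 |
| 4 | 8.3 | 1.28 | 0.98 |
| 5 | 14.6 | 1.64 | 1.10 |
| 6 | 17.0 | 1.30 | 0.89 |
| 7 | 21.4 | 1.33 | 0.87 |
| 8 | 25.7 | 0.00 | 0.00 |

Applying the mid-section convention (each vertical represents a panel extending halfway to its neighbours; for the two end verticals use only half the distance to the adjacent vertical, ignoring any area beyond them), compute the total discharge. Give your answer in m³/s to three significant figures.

w_2 = (6.0 − 0.0)/2 = 3 m; q_2 = 0.65 × 0.92 × 3 = 1.794 m³/s
w_3 = (8.3 − 3.6)/2 = 2.35 m; q_3 = 0.85 × 1.21 × 2.35 = 2.417 m³/s
w_4 = (14.6 − 6.0)/2 = 4.3 m; q_4 = 0.98 × 1.28 × 4.3 = 5.394 m³/s
w_5 = (17.0 − 8.3)/2 = 4.35 m; q_5 = 1.10 × 1.64 × 4.35 = 7.847 m³/s
w_6 = (21.4 − 14.6)/2 = 3.4 m; q_6 = 0.89 × 1.30 × 3.4 = 3.934 m³/s
w_7 = (25.7 − 17.0)/2 = 4.35 m; q_7 = 0.87 × 1.33 × 4.35 = 5.033 m³/s
Stations 1, 8 contribute zero (depth or velocity is 0).
Q = Σ qᵢ = 26.42 m³/s

26.4 m³/s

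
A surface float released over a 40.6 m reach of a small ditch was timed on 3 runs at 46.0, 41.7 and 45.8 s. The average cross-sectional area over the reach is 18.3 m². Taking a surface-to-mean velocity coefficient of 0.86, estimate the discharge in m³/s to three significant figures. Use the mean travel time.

t̄ = (46.0 + 41.7 + 45.8) / 3 = 44.5 s
v_surface = L / t̄ = 40.6 / 44.5 = 0.9124 m/s
v_mean = 0.86 × 0.9124 = 0.7846 m/s
Q = A × v_mean = 18.3 × 0.7846 = 14.36 m³/s

14.4 m³/s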